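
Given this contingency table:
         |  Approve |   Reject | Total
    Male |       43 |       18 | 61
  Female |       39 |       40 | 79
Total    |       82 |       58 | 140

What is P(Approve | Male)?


P(Approve | Male) = 43/(43+18) = 43/61

P(Approve|Male) = 43/61 ≈ 70.49%


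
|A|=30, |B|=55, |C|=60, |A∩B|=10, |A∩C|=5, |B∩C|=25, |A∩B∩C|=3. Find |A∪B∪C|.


|A∪B∪C| = 30+55+60-10-5-25+3 = 108

|A∪B∪C| = 108


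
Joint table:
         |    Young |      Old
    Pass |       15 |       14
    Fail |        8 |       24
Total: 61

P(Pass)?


P(Pass) = (15+14)/61 = 29/61

P(Pass) = 29/61 ≈ 47.54%


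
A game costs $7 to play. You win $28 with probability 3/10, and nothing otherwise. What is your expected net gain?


E[gain] = (28-7)×3/10 + (-7)×7/10
= 63/10 - 49/10 = 7/5

Expected net gain = $7/5 ≈ $1.40


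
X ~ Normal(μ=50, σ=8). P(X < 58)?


z = (58-50)/8 = 1.0
P(Z < 1.0) = 0.8413

P(X < 58) ≈ 0.8413


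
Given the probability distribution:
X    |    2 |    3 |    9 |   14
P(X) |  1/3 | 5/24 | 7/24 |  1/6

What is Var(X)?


E[X] = 25/4
E[X²] = 119/2
Var(X) = E[X²] - (E[X])² = 119/2 - 625/16 = 327/16

Var(X) = 327/16 ≈ 20.4375


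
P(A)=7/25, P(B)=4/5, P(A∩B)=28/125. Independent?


P(A)×P(B) = 28/125
P(A∩B) = 28/125
Equal ✓ → Independent

Yes, independent


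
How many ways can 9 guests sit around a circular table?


Circular arrangements of 9 distinct objects: fix one position to break rotational symmetry.
(n-1)! = 8! = 40320

40320


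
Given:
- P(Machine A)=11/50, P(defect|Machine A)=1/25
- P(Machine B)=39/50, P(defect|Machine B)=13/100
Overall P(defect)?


P(B) = Σ P(B|Aᵢ)×P(Aᵢ)
  1/25×11/50 = 11/1250
  13/100×39/50 = 507/5000
Sum = 551/5000

P(defect) = 551/5000 ≈ 11.02%


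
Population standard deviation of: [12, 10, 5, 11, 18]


Mean = 56/5
  (12-56/5)²=16/25
  (10-56/5)²=36/25
  (5-56/5)²=961/25
  (11-56/5)²=1/25
  (18-56/5)²=1156/25
Σ(x-μ)² = 434/5
σ² = (434/5)/5 = 434/25

σ = √(434/25) ≈ 4.1665


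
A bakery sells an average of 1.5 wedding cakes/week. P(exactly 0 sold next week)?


Poisson(λ=1.5): P(X=0) = e^(-λ)×λ^k/k!
= e^(-1.5) × 1.5^0 / 0!
≈ 0.2231301601 × 1 / 1 ≈ 0.223130

P(X=0) ≈ 0.223130 ≈ 22.31%


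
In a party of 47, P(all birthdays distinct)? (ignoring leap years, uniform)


P(all different) = Π(365-i)/365 for i=0..46
= (365/365)×(364/365)×...×(319/365)
= 0.045226

P ≈ 0.0452 ≈ 4.52%


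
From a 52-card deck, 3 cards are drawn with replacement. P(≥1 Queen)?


P(not a Queen) = 48/52 = 12/13
P(none in 3 draws) = (12/13)^3 = 1728/2197
P(≥1 Queen) = 1 - 1728/2197 = 469/2197

P = 469/2197 ≈ 21.35%


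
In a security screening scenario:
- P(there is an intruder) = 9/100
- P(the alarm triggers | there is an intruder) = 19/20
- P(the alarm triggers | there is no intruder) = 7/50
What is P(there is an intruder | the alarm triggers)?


Using Bayes' theorem:
P(A|B) = P(B|A)·P(A) / P(B)

P(the alarm triggers) = 19/20 × 9/100 + 7/50 × 91/100
= 171/2000 + 637/5000 = 2129/10000

P(there is an intruder|the alarm triggers) = (171/2000) / (2129/10000) = 855/2129

P(there is an intruder|the alarm triggers) = 855/2129 ≈ 40.16%


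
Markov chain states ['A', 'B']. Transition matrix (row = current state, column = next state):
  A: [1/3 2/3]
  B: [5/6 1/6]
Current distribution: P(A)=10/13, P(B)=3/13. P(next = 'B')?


P(next=B) = Σᵢ P(now=i)×P(i→B)
= 10/13×2/3 + 3/13×1/6
= 20/39 + 1/26 = 43/78

P = 43/78 ≈ 0.5513


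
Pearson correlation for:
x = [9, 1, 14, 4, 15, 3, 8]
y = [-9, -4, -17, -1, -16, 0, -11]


n=7, Σx=54, Σy=-58, Σxy=-655, Σx²=592, Σy²=764
r = (7×(-655) - 54×(-58))/√((7×592 - 54²)(7×764 - (-58)²))
= -1453/√(1228×1984) = -1453/√2436352 ≈ -1453/1560.8818 ≈ -0.9309

r ≈ -0.9309


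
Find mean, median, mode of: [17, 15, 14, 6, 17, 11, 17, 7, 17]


Sorted: [6, 7, 11, 14, 15, 17, 17, 17, 17]
Mean = 121/9
Median = 15
Freq: {17: 4, 15: 1, 14: 1, 6: 1, 11: 1, 7: 1}
Mode: [17]

Mean=121/9, Median=15, Mode=17


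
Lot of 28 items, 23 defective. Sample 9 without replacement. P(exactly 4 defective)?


Hypergeometric: C(23,4)×C(5,5)/C(28,9)
= 8855×1/6906900 = 1/780

P(X=4) = 1/780 ≈ 0.13%


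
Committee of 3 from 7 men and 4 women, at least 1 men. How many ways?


Count by #men:
  1M,2W: C(7,1)×C(4,2)=42
  2M,1W: C(7,2)×C(4,1)=84
  3M,0W: C(7,3)×C(4,0)=35
Total = 161

161


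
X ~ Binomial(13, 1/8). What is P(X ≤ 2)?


P(X ≤ 2) = Σ P(X=i) for i=0..2
P(X=0) = 96889010407/549755813888
P(X=1) = 179936733613/549755813888
P(X=2) = 77115742977/274877906944
Sum = 215528614987/274877906944

P(X ≤ 2) = 215528614987/274877906944 ≈ 78.41%


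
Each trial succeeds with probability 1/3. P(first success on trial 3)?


Geometric: P(X=3) = (1-p)^(k-1)×p = (2/3)^2×1/3 = 4/27

P(X=3) = 4/27 ≈ 14.81%


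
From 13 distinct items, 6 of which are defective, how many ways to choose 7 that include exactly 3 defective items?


Choose 3 of the 6 defective items and 4 of the other 7 items:
C(6,3)×C(7,4) = 20×35 = 700

700


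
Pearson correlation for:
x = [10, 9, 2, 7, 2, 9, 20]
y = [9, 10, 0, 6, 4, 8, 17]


n=7, Σx=59, Σy=54, Σxy=642, Σx²=719, Σy²=586
r = (7×642 - 59×54)/√((7×719 - 59²)(7×586 - 54²))
= 1308/√(1552×1186) = 1308/√1840672 ≈ 1308/1356.7137 ≈ 0.9641

r ≈ 0.9641


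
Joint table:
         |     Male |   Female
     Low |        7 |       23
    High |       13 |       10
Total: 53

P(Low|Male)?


P(Low|Male) = 7/(7+13) = 7/20

P = 7/20 ≈ 35.00%


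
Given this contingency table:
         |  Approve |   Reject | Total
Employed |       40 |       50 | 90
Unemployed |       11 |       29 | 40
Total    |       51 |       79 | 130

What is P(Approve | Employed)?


P(Approve | Employed) = 40/(40+50) = 40/90 = 4/9

P(Approve|Employed) = 4/9 ≈ 44.44%


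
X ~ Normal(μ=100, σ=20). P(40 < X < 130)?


z₁=(40-100)/20=-3.0, z₂=(130-100)/20=1.5
P = Φ(1.5) - Φ(-3.0) = 0.933193 - 0.001350 = 0.931843 ≈ 0.9318

P(40 < X < 130) ≈ 0.9318


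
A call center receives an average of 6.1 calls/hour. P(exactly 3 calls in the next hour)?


Poisson(λ=6.1): P(X=3) = e^(-λ)×λ^k/k!
= e^(-6.1) × 6.1^3 / 3!
≈ 0.002242867719 × 226.981 / 6 ≈ 0.084848

P(X=3) ≈ 0.084848 ≈ 8.48%


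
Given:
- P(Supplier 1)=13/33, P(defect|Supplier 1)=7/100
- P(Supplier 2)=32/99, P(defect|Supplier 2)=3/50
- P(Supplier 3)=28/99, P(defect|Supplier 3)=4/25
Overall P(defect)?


P(B) = Σ P(B|Aᵢ)×P(Aᵢ)
  7/100×13/33 = 91/3300
  3/50×32/99 = 16/825
  4/25×28/99 = 112/2475
Sum = 83/900

P(defect) = 83/900 ≈ 9.22%


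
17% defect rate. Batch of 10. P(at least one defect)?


P(all good) = (83/100)^10 = 15516041187205853449/100000000000000000000
P(≥1 defect) = 84483958812794146551/100000000000000000000

P = 84483958812794146551/100000000000000000000 ≈ 84.48%


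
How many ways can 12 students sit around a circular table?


Circular arrangements of 12 distinct objects: fix one position to break rotational symmetry.
(n-1)! = 11! = 39916800

39916800


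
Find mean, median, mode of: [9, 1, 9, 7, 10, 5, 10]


Sorted: [1, 5, 7, 9, 9, 10, 10]
Mean = 51/7
Median = 9
Freq: {9: 2, 1: 1, 7: 1, 10: 2, 5: 1}
Mode: [9, 10]

Mean=51/7, Median=9, Mode=[9, 10]


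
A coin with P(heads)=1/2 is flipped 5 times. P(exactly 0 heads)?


Binomial: P(X=0) = C(5,0)×p^0×(1-p)^5
= 1 × 1 × 1/32 = 1/32

P(X=0) = 1/32 ≈ 3.12%


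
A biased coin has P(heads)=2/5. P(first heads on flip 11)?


Geometric: P(X=11) = (1-p)^(k-1)×p = (3/5)^10×2/5 = 118098/48828125

P(X=11) = 118098/48828125 ≈ 0.24%


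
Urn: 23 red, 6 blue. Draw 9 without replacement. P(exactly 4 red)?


Hypergeometric: C(23,4)×C(6,5)/C(29,9)
= 8855×6/10015005 = 2/377

P(X=4) = 2/377 ≈ 0.53%


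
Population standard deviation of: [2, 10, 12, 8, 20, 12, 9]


Mean = 73/7
  (2-73/7)²=3481/49
  (10-73/7)²=9/49
  (12-73/7)²=121/49
  (8-73/7)²=289/49
  (20-73/7)²=4489/49
  (12-73/7)²=121/49
  (9-73/7)²=100/49
Σ(x-μ)² = 1230/7
σ² = (1230/7)/7 = 1230/49

σ = √(1230/49) ≈ 5.0102


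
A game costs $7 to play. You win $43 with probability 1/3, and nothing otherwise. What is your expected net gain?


E[gain] = (43-7)×1/3 + (-7)×2/3
= 12 - 14/3 = 22/3

Expected net gain = $22/3 ≈ $7.33


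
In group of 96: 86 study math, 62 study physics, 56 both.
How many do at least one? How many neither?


|A∪B| = 86+62-56 = 92
Neither = 96-92 = 4

At least one: 92; Neither: 4


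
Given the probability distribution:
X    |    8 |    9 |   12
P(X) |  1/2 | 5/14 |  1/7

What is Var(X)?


E[X] = 125/14
E[X²] = 163/2
Var(X) = E[X²] - (E[X])² = 163/2 - 15625/196 = 349/196

Var(X) = 349/196 ≈ 1.7806


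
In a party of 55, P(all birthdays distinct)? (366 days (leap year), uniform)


P(all different) = Π(366-i)/366 for i=0..54
= (366/366)×(365/366)×...×(312/366)
= 0.013909

P ≈ 0.0139 ≈ 1.39%


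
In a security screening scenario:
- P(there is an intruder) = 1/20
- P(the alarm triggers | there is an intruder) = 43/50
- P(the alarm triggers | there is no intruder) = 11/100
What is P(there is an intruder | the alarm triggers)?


Using Bayes' theorem:
P(A|B) = P(B|A)·P(A) / P(B)

P(the alarm triggers) = 43/50 × 1/20 + 11/100 × 19/20
= 43/1000 + 209/2000 = 59/400

P(there is an intruder|the alarm triggers) = (43/1000) / (59/400) = 86/295

P(there is an intruder|the alarm triggers) = 86/295 ≈ 29.15%


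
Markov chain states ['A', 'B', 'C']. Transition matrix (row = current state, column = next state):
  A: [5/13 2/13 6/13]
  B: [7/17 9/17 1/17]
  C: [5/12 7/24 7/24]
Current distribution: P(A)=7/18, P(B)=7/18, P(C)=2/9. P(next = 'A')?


P(next=A) = Σᵢ P(now=i)×P(i→A)
= 7/18×5/13 + 7/18×7/17 + 2/9×5/12
= 35/234 + 49/306 + 5/54 = 4801/11934

P = 4801/11934 ≈ 0.4023


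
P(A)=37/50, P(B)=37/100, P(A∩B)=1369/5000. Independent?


P(A)×P(B) = 1369/5000
P(A∩B) = 1369/5000
Equal ✓ → Independent

Yes, independent


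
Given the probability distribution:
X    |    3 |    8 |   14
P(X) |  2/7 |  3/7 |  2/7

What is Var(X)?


E[X] = 58/7
E[X²] = 86
Var(X) = E[X²] - (E[X])² = 86 - 3364/49 = 850/49

Var(X) = 850/49 ≈ 17.3469


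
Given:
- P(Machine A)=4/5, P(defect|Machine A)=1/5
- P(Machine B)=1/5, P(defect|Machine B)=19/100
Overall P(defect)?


P(B) = Σ P(B|Aᵢ)×P(Aᵢ)
  1/5×4/5 = 4/25
  19/100×1/5 = 19/500
Sum = 99/500

P(defect) = 99/500 ≈ 19.80%


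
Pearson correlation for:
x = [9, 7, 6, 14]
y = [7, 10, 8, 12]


n=4, Σx=36, Σy=37, Σxy=349, Σx²=362, Σy²=357
r = (4×349 - 36×37)/√((4×362 - 36²)(4×357 - 37²))
= 64/√(152×59) = 64/√8968 ≈ 64/94.6995 ≈ 0.6758

r ≈ 0.6758


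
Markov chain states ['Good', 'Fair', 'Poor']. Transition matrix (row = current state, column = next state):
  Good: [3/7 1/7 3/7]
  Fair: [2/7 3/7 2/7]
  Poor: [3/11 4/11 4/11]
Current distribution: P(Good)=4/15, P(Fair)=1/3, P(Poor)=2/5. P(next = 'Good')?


P(next=Good) = Σᵢ P(now=i)×P(i→Good)
= 4/15×3/7 + 1/3×2/7 + 2/5×3/11
= 4/35 + 2/21 + 6/55 = 368/1155

P = 368/1155 ≈ 0.3186


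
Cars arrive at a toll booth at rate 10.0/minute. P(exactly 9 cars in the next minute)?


Poisson(λ=10.0): P(X=9) = e^(-λ)×λ^k/k!
= e^(-10.0) × 10.0^9 / 9!
≈ 4.539992976e-05 × 1000000000 / 362880 ≈ 0.125110

P(X=9) ≈ 0.125110 ≈ 12.51%


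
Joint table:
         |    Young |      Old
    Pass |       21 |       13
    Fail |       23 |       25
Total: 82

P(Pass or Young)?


P(Pass∨Young) = P(Pass) + P(Young) - P(Pass∧Young)
= (34 + 44 - 21)/82 = 57/82

P = 57/82 ≈ 69.51%


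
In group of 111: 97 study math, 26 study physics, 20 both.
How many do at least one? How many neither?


|A∪B| = 97+26-20 = 103
Neither = 111-103 = 8

At least one: 103; Neither: 8


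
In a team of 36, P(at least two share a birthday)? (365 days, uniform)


P(all different) = Π(365-i)/365 for i=0..35
= 0.167818
P(match) = 1 - 0.167818 = 0.832182

P ≈ 0.8322 ≈ 83.22%


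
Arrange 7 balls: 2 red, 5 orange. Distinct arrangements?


7!/(2!×5!) = 21

21


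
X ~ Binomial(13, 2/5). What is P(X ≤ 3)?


P(X ≤ 3) = Σ P(X=i) for i=0..3
P(X=0) = 1594323/1220703125
P(X=1) = 13817466/1220703125
P(X=2) = 55269864/1220703125
P(X=3) = 135104112/1220703125
Sum = 41157153/244140625

P(X ≤ 3) = 41157153/244140625 ≈ 16.86%


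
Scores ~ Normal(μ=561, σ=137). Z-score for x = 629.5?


z = (x - μ)/σ = (629.5 - 561)/137 = 0.5

z = 0.5


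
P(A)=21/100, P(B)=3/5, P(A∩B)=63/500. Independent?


P(A)×P(B) = 63/500
P(A∩B) = 63/500
Equal ✓ → Independent

Yes, independent


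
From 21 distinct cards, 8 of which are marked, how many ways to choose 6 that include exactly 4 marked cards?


Choose 4 of the 8 marked cards and 2 of the other 13 cards:
C(8,4)×C(13,2) = 70×78 = 5460

5460


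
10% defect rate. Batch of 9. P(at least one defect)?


P(all good) = (9/10)^9 = 387420489/1000000000
P(≥1 defect) = 612579511/1000000000

P = 612579511/1000000000 ≈ 61.26%


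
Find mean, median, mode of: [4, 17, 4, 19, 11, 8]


Sorted: [4, 4, 8, 11, 17, 19]
Mean = 63/6 = 21/2
Median = 19/2
Freq: {4: 2, 17: 1, 19: 1, 11: 1, 8: 1}
Mode: [4]

Mean=21/2, Median=19/2, Mode=4


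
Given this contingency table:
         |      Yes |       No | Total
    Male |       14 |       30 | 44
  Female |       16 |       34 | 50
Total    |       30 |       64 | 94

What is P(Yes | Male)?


P(Yes | Male) = 14/(14+30) = 14/44 = 7/22

P(Yes|Male) = 7/22 ≈ 31.82%


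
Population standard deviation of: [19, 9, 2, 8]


Mean = 38/4 = 19/2
  (19-19/2)²=361/4
  (9-19/2)²=1/4
  (2-19/2)²=225/4
  (8-19/2)²=9/4
Σ(x-μ)² = 149
σ² = 149/4

σ = √(149/4) ≈ 6.1033


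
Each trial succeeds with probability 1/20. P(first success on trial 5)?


Geometric: P(X=5) = (1-p)^(k-1)×p = (19/20)^4×1/20 = 130321/3200000

P(X=5) = 130321/3200000 ≈ 4.07%


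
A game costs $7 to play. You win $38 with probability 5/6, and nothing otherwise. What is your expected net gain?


E[gain] = (38-7)×5/6 + (-7)×1/6
= 155/6 - 7/6 = 74/3

Expected net gain = $74/3 ≈ $24.67


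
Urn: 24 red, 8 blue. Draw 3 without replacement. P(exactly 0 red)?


Hypergeometric: C(24,0)×C(8,3)/C(32,3)
= 1×56/4960 = 7/620

P(X=0) = 7/620 ≈ 1.13%


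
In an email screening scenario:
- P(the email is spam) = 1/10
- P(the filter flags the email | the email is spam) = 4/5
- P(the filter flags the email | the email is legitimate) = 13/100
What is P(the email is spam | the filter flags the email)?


Using Bayes' theorem:
P(A|B) = P(B|A)·P(A) / P(B)

P(the filter flags the email) = 4/5 × 1/10 + 13/100 × 9/10
= 2/25 + 117/1000 = 197/1000

P(the email is spam|the filter flags the email) = (2/25) / (197/1000) = 80/197

P(the email is spam|the filter flags the email) = 80/197 ≈ 40.61%


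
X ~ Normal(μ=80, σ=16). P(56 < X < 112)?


z₁=(56-80)/16=-1.5, z₂=(112-80)/16=2.0
P = Φ(2.0) - Φ(-1.5) = 0.977250 - 0.066807 = 0.910443 ≈ 0.9104

P(56 < X < 112) ≈ 0.9104


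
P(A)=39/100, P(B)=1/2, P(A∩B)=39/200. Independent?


P(A)×P(B) = 39/200
P(A∩B) = 39/200
Equal ✓ → Independent

Yes, independent


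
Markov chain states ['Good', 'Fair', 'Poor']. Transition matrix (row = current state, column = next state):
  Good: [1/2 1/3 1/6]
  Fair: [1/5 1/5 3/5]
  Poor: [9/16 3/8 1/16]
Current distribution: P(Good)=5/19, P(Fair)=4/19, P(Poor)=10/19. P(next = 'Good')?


P(next=Good) = Σᵢ P(now=i)×P(i→Good)
= 5/19×1/2 + 4/19×1/5 + 10/19×9/16
= 5/38 + 4/95 + 45/152 = 357/760

P = 357/760 ≈ 0.4697


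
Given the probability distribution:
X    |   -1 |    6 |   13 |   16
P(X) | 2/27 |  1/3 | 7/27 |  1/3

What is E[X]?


E[X] = Σ x·P(X=x)
= (-1)×(2/27) + (6)×(1/3) + (13)×(7/27) + (16)×(1/3)
= 287/27

E[X] = 287/27


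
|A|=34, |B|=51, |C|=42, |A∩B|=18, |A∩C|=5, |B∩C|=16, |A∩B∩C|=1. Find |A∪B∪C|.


|A∪B∪C| = 34+51+42-18-5-16+1 = 89

|A∪B∪C| = 89


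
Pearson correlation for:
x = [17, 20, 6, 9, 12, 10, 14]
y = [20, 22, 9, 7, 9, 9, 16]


n=7, Σx=88, Σy=92, Σxy=1319, Σx²=1246, Σy²=1432
r = (7×1319 - 88×92)/√((7×1246 - 88²)(7×1432 - 92²))
= 1137/√(978×1560) = 1137/√1525680 ≈ 1137/1235.1842 ≈ 0.9205

r ≈ 0.9205


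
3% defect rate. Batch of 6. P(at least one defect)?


P(all good) = (97/100)^6 = 832972004929/1000000000000
P(≥1 defect) = 167027995071/1000000000000

P = 167027995071/1000000000000 ≈ 16.70%


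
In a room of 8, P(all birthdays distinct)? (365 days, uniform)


P(all different) = Π(365-i)/365 for i=0..7
= (365/365)×(364/365)×...×(358/365)
= 0.925665

P ≈ 0.9257 ≈ 92.57%


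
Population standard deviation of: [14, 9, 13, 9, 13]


Mean = 58/5
  (14-58/5)²=144/25
  (9-58/5)²=169/25
  (13-58/5)²=49/25
  (9-58/5)²=169/25
  (13-58/5)²=49/25
Σ(x-μ)² = 116/5
σ² = (116/5)/5 = 116/25

σ = √(116/25) ≈ 2.1541


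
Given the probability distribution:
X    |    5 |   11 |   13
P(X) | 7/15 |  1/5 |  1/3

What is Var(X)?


E[X] = 133/15
E[X²] = 461/5
Var(X) = E[X²] - (E[X])² = 461/5 - 17689/225 = 3056/225

Var(X) = 3056/225 ≈ 13.5822


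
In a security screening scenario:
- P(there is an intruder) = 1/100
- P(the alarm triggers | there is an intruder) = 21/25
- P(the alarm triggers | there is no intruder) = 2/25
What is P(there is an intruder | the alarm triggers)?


Using Bayes' theorem:
P(A|B) = P(B|A)·P(A) / P(B)

P(the alarm triggers) = 21/25 × 1/100 + 2/25 × 99/100
= 21/2500 + 99/1250 = 219/2500

P(there is an intruder|the alarm triggers) = (21/2500) / (219/2500) = 7/73

P(there is an intruder|the alarm triggers) = 7/73 ≈ 9.59%


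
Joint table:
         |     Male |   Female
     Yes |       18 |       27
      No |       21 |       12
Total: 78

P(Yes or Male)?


P(Yes∨Male) = P(Yes) + P(Male) - P(Yes∧Male)
= (45 + 39 - 18)/78 = 66/78 = 11/13

P = 11/13 ≈ 84.62%


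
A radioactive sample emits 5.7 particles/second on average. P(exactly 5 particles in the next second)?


Poisson(λ=5.7): P(X=5) = e^(-λ)×λ^k/k!
= e^(-5.7) × 5.7^5 / 5!
≈ 0.003345965457 × 6016.92057 / 120 ≈ 0.167770

P(X=5) ≈ 0.167770 ≈ 16.78%


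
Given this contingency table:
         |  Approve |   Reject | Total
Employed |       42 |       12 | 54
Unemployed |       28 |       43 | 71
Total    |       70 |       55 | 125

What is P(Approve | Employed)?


P(Approve | Employed) = 42/(42+12) = 42/54 = 7/9

P(Approve|Employed) = 7/9 ≈ 77.78%


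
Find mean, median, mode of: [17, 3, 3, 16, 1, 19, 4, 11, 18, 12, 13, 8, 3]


Sorted: [1, 3, 3, 3, 4, 8, 11, 12, 13, 16, 17, 18, 19]
Mean = 128/13
Median = 11
Freq: {17: 1, 3: 3, 16: 1, 1: 1, 19: 1, 4: 1, 11: 1, 18: 1, 12: 1, 13: 1, 8: 1}
Mode: [3]

Mean=128/13, Median=11, Mode=3


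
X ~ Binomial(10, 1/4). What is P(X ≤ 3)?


P(X ≤ 3) = Σ P(X=i) for i=0..3
P(X=0) = 59049/1048576
P(X=1) = 98415/524288
P(X=2) = 295245/1048576
P(X=3) = 32805/131072
Sum = 203391/262144

P(X ≤ 3) = 203391/262144 ≈ 77.59%


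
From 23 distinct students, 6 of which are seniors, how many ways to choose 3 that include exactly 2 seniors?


Choose 2 of the 6 seniors and 1 of the other 17 students:
C(6,2)×C(17,1) = 15×17 = 255

255


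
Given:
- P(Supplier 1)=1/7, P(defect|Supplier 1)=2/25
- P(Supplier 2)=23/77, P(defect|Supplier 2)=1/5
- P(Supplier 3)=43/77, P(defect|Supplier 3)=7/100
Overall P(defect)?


P(B) = Σ P(B|Aᵢ)×P(Aᵢ)
  2/25×1/7 = 2/175
  1/5×23/77 = 23/385
  7/100×43/77 = 43/1100
Sum = 849/7700

P(defect) = 849/7700 ≈ 11.03%


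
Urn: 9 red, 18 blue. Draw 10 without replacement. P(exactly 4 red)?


Hypergeometric: C(9,4)×C(18,6)/C(27,10)
= 126×18564/8436285 = 6664/24035

P(X=4) = 6664/24035 ≈ 27.73%


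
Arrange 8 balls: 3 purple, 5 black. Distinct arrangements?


8!/(3!×5!) = 56

56


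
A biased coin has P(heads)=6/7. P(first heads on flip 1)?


Geometric: P(X=1) = (1-p)^(k-1)×p = (1/7)^0×6/7 = 6/7

P(X=1) = 6/7 ≈ 85.71%


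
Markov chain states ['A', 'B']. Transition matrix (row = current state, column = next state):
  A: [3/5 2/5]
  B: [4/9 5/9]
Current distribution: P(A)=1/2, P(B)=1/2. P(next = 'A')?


P(next=A) = Σᵢ P(now=i)×P(i→A)
= 1/2×3/5 + 1/2×4/9
= 3/10 + 2/9 = 47/90

P = 47/90 ≈ 0.5222


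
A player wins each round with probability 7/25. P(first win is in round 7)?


Geometric: P(X=7) = (1-p)^(k-1)×p = (18/25)^6×7/25 = 238085568/6103515625

P(X=7) = 238085568/6103515625 ≈ 3.90%


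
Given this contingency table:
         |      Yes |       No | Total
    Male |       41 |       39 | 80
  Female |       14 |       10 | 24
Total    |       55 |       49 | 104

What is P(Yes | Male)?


P(Yes | Male) = 41/(41+39) = 41/80

P(Yes|Male) = 41/80 ≈ 51.25%


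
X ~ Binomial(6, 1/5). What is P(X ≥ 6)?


P(X ≥ 6) = Σ P(X=i) for i=6..6
P(X=6) = 1/15625
Sum = 1/15625

P(X ≥ 6) = 1/15625 ≈ 0.01%


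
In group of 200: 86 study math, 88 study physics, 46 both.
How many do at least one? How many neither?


|A∪B| = 86+88-46 = 128
Neither = 200-128 = 72

At least one: 128; Neither: 72


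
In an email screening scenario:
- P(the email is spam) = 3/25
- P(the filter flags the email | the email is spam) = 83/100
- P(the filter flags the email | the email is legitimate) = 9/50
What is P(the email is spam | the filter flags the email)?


Using Bayes' theorem:
P(A|B) = P(B|A)·P(A) / P(B)

P(the filter flags the email) = 83/100 × 3/25 + 9/50 × 22/25
= 249/2500 + 99/625 = 129/500

P(the email is spam|the filter flags the email) = (249/2500) / (129/500) = 83/215

P(the email is spam|the filter flags the email) = 83/215 ≈ 38.60%


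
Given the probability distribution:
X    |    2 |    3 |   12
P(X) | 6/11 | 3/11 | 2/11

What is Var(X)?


E[X] = 45/11
E[X²] = 339/11
Var(X) = E[X²] - (E[X])² = 339/11 - 2025/121 = 1704/121

Var(X) = 1704/121 ≈ 14.0826


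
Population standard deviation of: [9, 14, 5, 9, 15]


Mean = 52/5
  (9-52/5)²=49/25
  (14-52/5)²=324/25
  (5-52/5)²=729/25
  (9-52/5)²=49/25
  (15-52/5)²=529/25
Σ(x-μ)² = 336/5
σ² = (336/5)/5 = 336/25

σ = √(336/25) ≈ 3.6661


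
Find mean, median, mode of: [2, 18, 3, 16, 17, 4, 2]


Sorted: [2, 2, 3, 4, 16, 17, 18]
Mean = 62/7
Median = 4
Freq: {2: 2, 18: 1, 3: 1, 16: 1, 17: 1, 4: 1}
Mode: [2]

Mean=62/7, Median=4, Mode=2


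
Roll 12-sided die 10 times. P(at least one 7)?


P(no 7)^10 = (11/12)^10 = 25937424601/61917364224
P(≥1) = 1 - 25937424601/61917364224 = 35979939623/61917364224

P = 35979939623/61917364224 ≈ 58.11%


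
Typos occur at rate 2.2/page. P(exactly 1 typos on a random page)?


Poisson(λ=2.2): P(X=1) = e^(-λ)×λ^k/k!
= e^(-2.2) × 2.2^1 / 1!
≈ 0.1108031584 × 2.2 / 1 ≈ 0.243767

P(X=1) ≈ 0.243767 ≈ 24.38%


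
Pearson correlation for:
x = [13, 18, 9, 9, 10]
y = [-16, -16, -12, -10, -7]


n=5, Σx=59, Σy=-61, Σxy=-764, Σx²=755, Σy²=805
r = (5×(-764) - 59×(-61))/√((5×755 - 59²)(5×805 - (-61)²))
= -221/√(294×304) = -221/√89376 ≈ -221/298.9582 ≈ -0.7392

r ≈ -0.7392


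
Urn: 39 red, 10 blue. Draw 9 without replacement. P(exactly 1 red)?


Hypergeometric: C(39,1)×C(10,8)/C(49,9)
= 39×45/2054455634 = 1755/2054455634

P(X=1) = 1755/2054455634 ≈ 0.00%


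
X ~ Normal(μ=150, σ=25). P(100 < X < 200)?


z₁=(100-150)/25=-2.0, z₂=(200-150)/25=2.0
P = Φ(2.0) - Φ(-2.0) = 0.977250 - 0.022750 = 0.954500 ≈ 0.9545

P(100 < X < 200) ≈ 0.9545


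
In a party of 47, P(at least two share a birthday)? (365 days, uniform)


P(all different) = Π(365-i)/365 for i=0..46
= 0.045226
P(match) = 1 - 0.045226 = 0.954774

P ≈ 0.9548 ≈ 95.48%


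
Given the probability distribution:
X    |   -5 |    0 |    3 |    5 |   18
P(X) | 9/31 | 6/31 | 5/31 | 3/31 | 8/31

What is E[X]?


E[X] = Σ x·P(X=x)
= (-5)×(9/31) + (0)×(6/31) + (3)×(5/31) + (5)×(3/31) + (18)×(8/31)
= 129/31

E[X] = 129/31


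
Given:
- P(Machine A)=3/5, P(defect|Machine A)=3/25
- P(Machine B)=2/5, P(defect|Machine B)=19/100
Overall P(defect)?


P(B) = Σ P(B|Aᵢ)×P(Aᵢ)
  3/25×3/5 = 9/125
  19/100×2/5 = 19/250
Sum = 37/250

P(defect) = 37/250 ≈ 14.80%


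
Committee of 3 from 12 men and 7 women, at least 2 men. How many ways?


Count by #men:
  2M,1W: C(12,2)×C(7,1)=462
  3M,0W: C(12,3)×C(7,0)=220
Total = 682

682


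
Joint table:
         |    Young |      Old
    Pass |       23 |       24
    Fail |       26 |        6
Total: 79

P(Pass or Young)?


P(Pass∨Young) = P(Pass) + P(Young) - P(Pass∧Young)
= (47 + 49 - 23)/79 = 73/79

P = 73/79 ≈ 92.41%


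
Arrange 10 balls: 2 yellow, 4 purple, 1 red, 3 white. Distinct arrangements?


10!/(2!×4!×1!×3!) = 12600

12600


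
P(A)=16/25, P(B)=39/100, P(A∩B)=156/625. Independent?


P(A)×P(B) = 156/625
P(A∩B) = 156/625
Equal ✓ → Independent

Yes, independent


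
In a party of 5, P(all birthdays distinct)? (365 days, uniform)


P(all different) = Π(365-i)/365 for i=0..4
= (365/365)×(364/365)×...×(361/365)
= 0.972864

P ≈ 0.9729 ≈ 97.29%


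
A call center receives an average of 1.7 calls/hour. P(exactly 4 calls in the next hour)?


Poisson(λ=1.7): P(X=4) = e^(-λ)×λ^k/k!
= e^(-1.7) × 1.7^4 / 4!
≈ 0.1826835241 × 8.3521 / 24 ≈ 0.063575

P(X=4) ≈ 0.063575 ≈ 6.36%


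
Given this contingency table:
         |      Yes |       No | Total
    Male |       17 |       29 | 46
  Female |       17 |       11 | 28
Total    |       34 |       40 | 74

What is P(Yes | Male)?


P(Yes | Male) = 17/(17+29) = 17/46

P(Yes|Male) = 17/46 ≈ 36.96%


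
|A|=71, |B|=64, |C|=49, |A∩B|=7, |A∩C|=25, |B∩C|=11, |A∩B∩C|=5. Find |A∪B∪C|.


|A∪B∪C| = 71+64+49-7-25-11+5 = 146

|A∪B∪C| = 146


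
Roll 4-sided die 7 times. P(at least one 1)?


P(no 1)^7 = (3/4)^7 = 2187/16384
P(≥1) = 1 - 2187/16384 = 14197/16384

P = 14197/16384 ≈ 86.65%


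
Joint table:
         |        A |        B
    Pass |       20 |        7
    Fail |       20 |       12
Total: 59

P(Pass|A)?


P(Pass|A) = 20/(20+20) = 20/40 = 1/2

P = 1/2 ≈ 50.00%


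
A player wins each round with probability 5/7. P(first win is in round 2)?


Geometric: P(X=2) = (1-p)^(k-1)×p = (2/7)^1×5/7 = 10/49

P(X=2) = 10/49 ≈ 20.41%


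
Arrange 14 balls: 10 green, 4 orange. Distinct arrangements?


14!/(10!×4!) = 1001

1001


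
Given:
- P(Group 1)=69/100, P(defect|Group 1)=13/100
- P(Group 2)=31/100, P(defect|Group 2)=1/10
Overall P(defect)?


P(B) = Σ P(B|Aᵢ)×P(Aᵢ)
  13/100×69/100 = 897/10000
  1/10×31/100 = 31/1000
Sum = 1207/10000

P(defect) = 1207/10000 ≈ 12.07%


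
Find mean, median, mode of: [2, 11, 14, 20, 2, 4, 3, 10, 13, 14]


Sorted: [2, 2, 3, 4, 10, 11, 13, 14, 14, 20]
Mean = 93/10
Median = 21/2
Freq: {2: 2, 11: 1, 14: 2, 20: 1, 4: 1, 3: 1, 10: 1, 13: 1}
Mode: [2, 14]

Mean=93/10, Median=21/2, Mode=[2, 14]


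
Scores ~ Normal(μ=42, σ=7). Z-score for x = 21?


z = (x - μ)/σ = (21 - 42)/7 = -3.0

z = -3.0


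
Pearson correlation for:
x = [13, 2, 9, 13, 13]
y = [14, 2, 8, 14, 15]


n=5, Σx=50, Σy=53, Σxy=635, Σx²=592, Σy²=685
r = (5×635 - 50×53)/√((5×592 - 50²)(5×685 - 53²))
= 525/√(460×616) = 525/√283360 ≈ 525/532.3157 ≈ 0.9863

r ≈ 0.9863


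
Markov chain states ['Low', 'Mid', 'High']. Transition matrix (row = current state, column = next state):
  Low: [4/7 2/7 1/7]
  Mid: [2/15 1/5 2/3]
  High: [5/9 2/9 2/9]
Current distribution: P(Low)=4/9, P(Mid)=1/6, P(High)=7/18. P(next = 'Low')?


P(next=Low) = Σᵢ P(now=i)×P(i→Low)
= 4/9×4/7 + 1/6×2/15 + 7/18×5/9
= 16/63 + 1/45 + 35/162 = 2791/5670

P = 2791/5670 ≈ 0.4922


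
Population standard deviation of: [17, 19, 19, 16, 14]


Mean = 85/5 = 17
  (17-17)²=0
  (19-17)²=4
  (19-17)²=4
  (16-17)²=1
  (14-17)²=9
Σ(x-μ)² = 18
σ² = 18/5

σ = √(18/5) ≈ 1.8974


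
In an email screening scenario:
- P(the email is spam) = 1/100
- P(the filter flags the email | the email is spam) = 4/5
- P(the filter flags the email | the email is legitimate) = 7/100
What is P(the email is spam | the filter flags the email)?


Using Bayes' theorem:
P(A|B) = P(B|A)·P(A) / P(B)

P(the filter flags the email) = 4/5 × 1/100 + 7/100 × 99/100
= 1/125 + 693/10000 = 773/10000

P(the email is spam|the filter flags the email) = (1/125) / (773/10000) = 80/773

P(the email is spam|the filter flags the email) = 80/773 ≈ 10.35%


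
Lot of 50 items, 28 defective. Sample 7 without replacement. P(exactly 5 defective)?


Hypergeometric: C(28,5)×C(22,2)/C(50,7)
= 98280×231/99884400 = 2457/10810

P(X=5) = 2457/10810 ≈ 22.73%


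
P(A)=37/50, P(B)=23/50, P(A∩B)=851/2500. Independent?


P(A)×P(B) = 851/2500
P(A∩B) = 851/2500
Equal ✓ → Independent

Yes, independent


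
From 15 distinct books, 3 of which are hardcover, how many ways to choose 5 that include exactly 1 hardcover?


Choose 1 of the 3 hardcovers and 4 of the other 12 books:
C(3,1)×C(12,4) = 3×495 = 1485

1485


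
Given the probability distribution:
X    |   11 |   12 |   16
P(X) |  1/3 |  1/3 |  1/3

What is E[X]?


E[X] = Σ x·P(X=x)
= (11)×(1/3) + (12)×(1/3) + (16)×(1/3)
= 13

E[X] = 13


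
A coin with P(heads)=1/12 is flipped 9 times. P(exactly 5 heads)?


Binomial: P(X=5) = C(9,5)×p^5×(1-p)^4
= 126 × 1/248832 × 14641/20736 = 102487/286654464

P(X=5) = 102487/286654464 ≈ 0.04%


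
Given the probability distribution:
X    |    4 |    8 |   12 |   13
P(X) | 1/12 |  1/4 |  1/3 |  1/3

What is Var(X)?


E[X] = 32/3
E[X²] = 365/3
Var(X) = E[X²] - (E[X])² = 365/3 - 1024/9 = 71/9

Var(X) = 71/9 ≈ 7.8889


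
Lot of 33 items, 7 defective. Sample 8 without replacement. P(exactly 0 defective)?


Hypergeometric: C(7,0)×C(26,8)/C(33,8)
= 1×1562275/13884156 = 10925/97092

P(X=0) = 10925/97092 ≈ 11.25%


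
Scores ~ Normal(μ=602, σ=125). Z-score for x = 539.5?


z = (x - μ)/σ = (539.5 - 602)/125 = -0.5

z = -0.5


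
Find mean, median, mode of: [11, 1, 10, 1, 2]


Sorted: [1, 1, 2, 10, 11]
Mean = 25/5 = 5
Median = 2
Freq: {11: 1, 1: 2, 10: 1, 2: 1}
Mode: [1]

Mean=5, Median=2, Mode=1


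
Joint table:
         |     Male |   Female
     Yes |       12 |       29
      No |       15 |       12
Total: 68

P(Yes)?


P(Yes) = (12+29)/68 = 41/68

P(Yes) = 41/68 ≈ 60.29%


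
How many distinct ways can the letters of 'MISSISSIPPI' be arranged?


Letters: 11, freq: {'M': 1, 'I': 4, 'S': 4, 'P': 2}
11!/(1!×4!×4!×2!) = 39916800/1152 = 34650

34650


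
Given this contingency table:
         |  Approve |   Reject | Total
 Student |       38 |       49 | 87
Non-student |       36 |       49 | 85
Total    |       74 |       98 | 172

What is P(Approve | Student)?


P(Approve | Student) = 38/(38+49) = 38/87

P(Approve|Student) = 38/87 ≈ 43.68%


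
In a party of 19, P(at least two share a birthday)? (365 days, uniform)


P(all different) = Π(365-i)/365 for i=0..18
= 0.620881
P(match) = 1 - 0.620881 = 0.379119

P ≈ 0.3791 ≈ 37.91%


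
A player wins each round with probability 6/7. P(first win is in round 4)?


Geometric: P(X=4) = (1-p)^(k-1)×p = (1/7)^3×6/7 = 6/2401

P(X=4) = 6/2401 ≈ 0.25%


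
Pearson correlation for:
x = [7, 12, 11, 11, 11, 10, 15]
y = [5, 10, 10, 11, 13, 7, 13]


n=7, Σx=77, Σy=69, Σxy=794, Σx²=881, Σy²=733
r = (7×794 - 77×69)/√((7×881 - 77²)(7×733 - 69²))
= 245/√(238×370) = 245/√88060 ≈ 245/296.7491 ≈ 0.8256

r ≈ 0.8256


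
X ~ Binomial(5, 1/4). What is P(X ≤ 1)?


P(X ≤ 1) = Σ P(X=i) for i=0..1
P(X=0) = 243/1024
P(X=1) = 405/1024
Sum = 81/128

P(X ≤ 1) = 81/128 ≈ 63.28%


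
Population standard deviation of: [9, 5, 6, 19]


Mean = 39/4
  (9-39/4)²=9/16
  (5-39/4)²=361/16
  (6-39/4)²=225/16
  (19-39/4)²=1369/16
Σ(x-μ)² = 491/4
σ² = (491/4)/4 = 491/16

σ = √(491/16) ≈ 5.5396


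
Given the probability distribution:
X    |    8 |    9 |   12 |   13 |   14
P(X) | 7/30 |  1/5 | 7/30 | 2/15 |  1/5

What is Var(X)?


E[X] = 11
E[X²] = 1897/15
Var(X) = E[X²] - (E[X])² = 1897/15 - 121 = 82/15

Var(X) = 82/15 ≈ 5.4667


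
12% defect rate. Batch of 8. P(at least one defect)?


P(all good) = (22/25)^8 = 54875873536/152587890625
P(≥1 defect) = 97712017089/152587890625

P = 97712017089/152587890625 ≈ 64.04%


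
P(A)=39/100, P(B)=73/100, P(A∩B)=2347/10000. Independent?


P(A)×P(B) = 2847/10000
P(A∩B) = 2347/10000
Not equal → NOT independent

No, not independent


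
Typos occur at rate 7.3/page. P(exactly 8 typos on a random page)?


Poisson(λ=7.3): P(X=8) = e^(-λ)×λ^k/k!
= e^(-7.3) × 7.3^8 / 8!
≈ 0.0006755387752 × 8064600.91894 / 40320 ≈ 0.135118

P(X=8) ≈ 0.135118 ≈ 13.51%


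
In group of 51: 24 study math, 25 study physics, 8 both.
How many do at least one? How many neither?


|A∪B| = 24+25-8 = 41
Neither = 51-41 = 10

At least one: 41; Neither: 10


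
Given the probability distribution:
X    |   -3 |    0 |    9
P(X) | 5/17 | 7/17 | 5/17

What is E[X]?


E[X] = Σ x·P(X=x)
= (-3)×(5/17) + (0)×(7/17) + (9)×(5/17)
= 30/17

E[X] = 30/17


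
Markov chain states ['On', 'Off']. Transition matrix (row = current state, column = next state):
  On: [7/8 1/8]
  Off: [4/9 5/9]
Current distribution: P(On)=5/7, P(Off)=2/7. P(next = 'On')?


P(next=On) = Σᵢ P(now=i)×P(i→On)
= 5/7×7/8 + 2/7×4/9
= 5/8 + 8/63 = 379/504

P = 379/504 ≈ 0.7520


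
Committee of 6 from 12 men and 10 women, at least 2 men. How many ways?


Count by #men:
  2M,4W: C(12,2)×C(10,4)=13860
  3M,3W: C(12,3)×C(10,3)=26400
  4M,2W: C(12,4)×C(10,2)=22275
  5M,1W: C(12,5)×C(10,1)=7920
  6M,0W: C(12,6)×C(10,0)=924
Total = 71379

71379


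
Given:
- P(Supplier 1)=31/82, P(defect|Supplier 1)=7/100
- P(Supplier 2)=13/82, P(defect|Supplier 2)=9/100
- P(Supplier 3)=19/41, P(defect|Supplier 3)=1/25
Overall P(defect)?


P(B) = Σ P(B|Aᵢ)×P(Aᵢ)
  7/100×31/82 = 217/8200
  9/100×13/82 = 117/8200
  1/25×19/41 = 19/1025
Sum = 243/4100

P(defect) = 243/4100 ≈ 5.93%


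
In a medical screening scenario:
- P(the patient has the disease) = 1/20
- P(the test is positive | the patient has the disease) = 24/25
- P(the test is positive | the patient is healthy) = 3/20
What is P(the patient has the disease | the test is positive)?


Using Bayes' theorem:
P(A|B) = P(B|A)·P(A) / P(B)

P(the test is positive) = 24/25 × 1/20 + 3/20 × 19/20
= 6/125 + 57/400 = 381/2000

P(the patient has the disease|the test is positive) = (6/125) / (381/2000) = 32/127

P(the patient has the disease|the test is positive) = 32/127 ≈ 25.20%


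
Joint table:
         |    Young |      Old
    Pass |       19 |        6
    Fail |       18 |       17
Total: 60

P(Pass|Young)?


P(Pass|Young) = 19/(19+18) = 19/37

P = 19/37 ≈ 51.35%


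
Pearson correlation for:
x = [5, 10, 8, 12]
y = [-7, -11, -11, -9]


n=4, Σx=35, Σy=-38, Σxy=-341, Σx²=333, Σy²=372
r = (4×(-341) - 35×(-38))/√((4×333 - 35²)(4×372 - (-38)²))
= -34/√(107×44) = -34/√4708 ≈ -34/68.6149 ≈ -0.4955

r ≈ -0.4955


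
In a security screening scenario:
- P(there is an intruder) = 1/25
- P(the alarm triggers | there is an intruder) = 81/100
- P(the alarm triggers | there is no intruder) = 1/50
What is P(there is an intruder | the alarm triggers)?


Using Bayes' theorem:
P(A|B) = P(B|A)·P(A) / P(B)

P(the alarm triggers) = 81/100 × 1/25 + 1/50 × 24/25
= 81/2500 + 12/625 = 129/2500

P(there is an intruder|the alarm triggers) = (81/2500) / (129/2500) = 27/43

P(there is an intruder|the alarm triggers) = 27/43 ≈ 62.79%


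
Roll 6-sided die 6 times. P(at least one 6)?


P(no 6)^6 = (5/6)^6 = 15625/46656
P(≥1) = 1 - 15625/46656 = 31031/46656

P = 31031/46656 ≈ 66.51%


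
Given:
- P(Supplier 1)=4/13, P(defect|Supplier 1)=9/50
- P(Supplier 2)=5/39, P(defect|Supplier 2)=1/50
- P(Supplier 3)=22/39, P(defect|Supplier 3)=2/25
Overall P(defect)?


P(B) = Σ P(B|Aᵢ)×P(Aᵢ)
  9/50×4/13 = 18/325
  1/50×5/39 = 1/390
  2/25×22/39 = 44/975
Sum = 67/650

P(defect) = 67/650 ≈ 10.31%


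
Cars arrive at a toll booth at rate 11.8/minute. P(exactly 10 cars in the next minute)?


Poisson(λ=11.8): P(X=10) = e^(-λ)×λ^k/k!
= e^(-11.8) × 11.8^10 / 10!
≈ 7.504557915e-06 × 52338355538 / 3628800 ≈ 0.108239

P(X=10) ≈ 0.108239 ≈ 10.82%


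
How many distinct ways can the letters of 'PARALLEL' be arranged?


Letters: 8, freq: {'P': 1, 'A': 2, 'R': 1, 'L': 3, 'E': 1}
8!/(1!×2!×1!×3!×1!) = 40320/12 = 3360

3360


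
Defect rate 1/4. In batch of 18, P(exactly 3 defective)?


Binomial: P(X=3) = C(18,3)×p^3×(1-p)^15
= 816 × 1/64 × 14348907/1073741824 = 731794257/4294967296

P(X=3) = 731794257/4294967296 ≈ 17.04%


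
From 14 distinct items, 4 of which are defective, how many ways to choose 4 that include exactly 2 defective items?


Choose 2 of the 4 defective items and 2 of the other 10 items:
C(4,2)×C(10,2) = 6×45 = 270

270


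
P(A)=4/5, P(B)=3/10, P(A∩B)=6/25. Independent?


P(A)×P(B) = 6/25
P(A∩B) = 6/25
Equal ✓ → Independent

Yes, independent


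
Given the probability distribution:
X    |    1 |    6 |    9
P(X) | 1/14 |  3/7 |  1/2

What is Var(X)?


E[X] = 50/7
E[X²] = 56
Var(X) = E[X²] - (E[X])² = 56 - 2500/49 = 244/49

Var(X) = 244/49 ≈ 4.9796


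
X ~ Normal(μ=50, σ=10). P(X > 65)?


z = (65-50)/10 = 1.5
P(X > 65) = 1 - P(Z ≤ 1.5) = 1 - 0.9332 = 0.0668

P(X > 65) ≈ 0.0668


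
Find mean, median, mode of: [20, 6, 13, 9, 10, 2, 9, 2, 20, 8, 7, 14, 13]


Sorted: [2, 2, 6, 7, 8, 9, 9, 10, 13, 13, 14, 20, 20]
Mean = 133/13
Median = 9
Freq: {20: 2, 6: 1, 13: 2, 9: 2, 10: 1, 2: 2, 8: 1, 7: 1, 14: 1}
Mode: [2, 9, 13, 20]

Mean=133/13, Median=9, Mode=[2, 9, 13, 20]


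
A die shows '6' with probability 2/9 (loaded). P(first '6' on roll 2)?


Geometric: P(X=2) = (1-p)^(k-1)×p = (7/9)^1×2/9 = 14/81

P(X=2) = 14/81 ≈ 17.28%


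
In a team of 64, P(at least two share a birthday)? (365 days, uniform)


P(all different) = Π(365-i)/365 for i=0..63
= 0.002810
P(match) = 1 - 0.002810 = 0.997190

P ≈ 0.9972 ≈ 99.72%


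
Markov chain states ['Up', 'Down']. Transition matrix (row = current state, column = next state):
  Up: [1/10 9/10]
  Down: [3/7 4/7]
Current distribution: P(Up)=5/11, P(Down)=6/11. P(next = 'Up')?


P(next=Up) = Σᵢ P(now=i)×P(i→Up)
= 5/11×1/10 + 6/11×3/7
= 1/22 + 18/77 = 43/154

P = 43/154 ≈ 0.2792


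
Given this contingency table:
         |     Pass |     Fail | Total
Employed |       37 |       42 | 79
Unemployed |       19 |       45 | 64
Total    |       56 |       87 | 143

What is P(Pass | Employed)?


P(Pass | Employed) = 37/(37+42) = 37/79

P(Pass|Employed) = 37/79 ≈ 46.84%


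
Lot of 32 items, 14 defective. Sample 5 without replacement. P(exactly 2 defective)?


Hypergeometric: C(14,2)×C(18,3)/C(32,5)
= 91×816/201376 = 663/1798

P(X=2) = 663/1798 ≈ 36.87%


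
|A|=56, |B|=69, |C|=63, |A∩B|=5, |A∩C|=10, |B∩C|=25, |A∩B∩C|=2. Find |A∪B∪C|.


|A∪B∪C| = 56+69+63-5-10-25+2 = 150

|A∪B∪C| = 150


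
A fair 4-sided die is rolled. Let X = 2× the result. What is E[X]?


E[die] = (1+4)/2 = 5/2
E[X] = 2 × 5/2 = 5

E[X] = 5


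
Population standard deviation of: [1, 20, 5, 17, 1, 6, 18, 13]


Mean = 81/8
  (1-81/8)²=5329/64
  (20-81/8)²=6241/64
  (5-81/8)²=1681/64
  (17-81/8)²=3025/64
  (1-81/8)²=5329/64
  (6-81/8)²=1089/64
  (18-81/8)²=3969/64
  (13-81/8)²=529/64
Σ(x-μ)² = 3399/8
σ² = (3399/8)/8 = 3399/64

σ = √(3399/64) ≈ 7.2876
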